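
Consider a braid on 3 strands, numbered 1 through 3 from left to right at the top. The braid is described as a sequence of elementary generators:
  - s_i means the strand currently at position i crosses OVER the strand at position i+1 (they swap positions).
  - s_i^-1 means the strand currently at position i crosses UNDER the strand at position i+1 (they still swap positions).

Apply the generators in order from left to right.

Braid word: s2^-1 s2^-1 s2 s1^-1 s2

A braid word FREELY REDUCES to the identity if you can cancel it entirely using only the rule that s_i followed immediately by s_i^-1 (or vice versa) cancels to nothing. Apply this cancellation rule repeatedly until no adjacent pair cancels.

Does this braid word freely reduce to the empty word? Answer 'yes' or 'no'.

Gen 1 (s2^-1): push. Stack: [s2^-1]
Gen 2 (s2^-1): push. Stack: [s2^-1 s2^-1]
Gen 3 (s2): cancels prior s2^-1. Stack: [s2^-1]
Gen 4 (s1^-1): push. Stack: [s2^-1 s1^-1]
Gen 5 (s2): push. Stack: [s2^-1 s1^-1 s2]
Reduced word: s2^-1 s1^-1 s2

Answer: no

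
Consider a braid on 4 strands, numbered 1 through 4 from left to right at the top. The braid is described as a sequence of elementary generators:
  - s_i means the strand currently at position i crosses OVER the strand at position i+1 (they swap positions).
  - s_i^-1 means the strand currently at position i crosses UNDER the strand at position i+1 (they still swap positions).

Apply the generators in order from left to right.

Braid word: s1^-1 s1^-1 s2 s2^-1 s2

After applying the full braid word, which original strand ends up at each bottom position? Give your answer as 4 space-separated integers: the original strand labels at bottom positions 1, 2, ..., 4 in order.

Answer: 1 3 2 4

Derivation:
Gen 1 (s1^-1): strand 1 crosses under strand 2. Perm now: [2 1 3 4]
Gen 2 (s1^-1): strand 2 crosses under strand 1. Perm now: [1 2 3 4]
Gen 3 (s2): strand 2 crosses over strand 3. Perm now: [1 3 2 4]
Gen 4 (s2^-1): strand 3 crosses under strand 2. Perm now: [1 2 3 4]
Gen 5 (s2): strand 2 crosses over strand 3. Perm now: [1 3 2 4]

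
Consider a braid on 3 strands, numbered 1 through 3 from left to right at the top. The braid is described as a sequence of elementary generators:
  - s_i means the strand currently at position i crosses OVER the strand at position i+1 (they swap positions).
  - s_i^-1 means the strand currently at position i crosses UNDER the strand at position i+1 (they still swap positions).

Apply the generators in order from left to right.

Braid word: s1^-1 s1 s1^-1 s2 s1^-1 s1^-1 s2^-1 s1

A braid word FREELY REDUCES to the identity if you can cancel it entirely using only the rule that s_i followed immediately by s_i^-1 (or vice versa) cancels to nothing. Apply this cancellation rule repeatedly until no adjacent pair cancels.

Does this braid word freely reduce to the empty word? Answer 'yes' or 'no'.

Gen 1 (s1^-1): push. Stack: [s1^-1]
Gen 2 (s1): cancels prior s1^-1. Stack: []
Gen 3 (s1^-1): push. Stack: [s1^-1]
Gen 4 (s2): push. Stack: [s1^-1 s2]
Gen 5 (s1^-1): push. Stack: [s1^-1 s2 s1^-1]
Gen 6 (s1^-1): push. Stack: [s1^-1 s2 s1^-1 s1^-1]
Gen 7 (s2^-1): push. Stack: [s1^-1 s2 s1^-1 s1^-1 s2^-1]
Gen 8 (s1): push. Stack: [s1^-1 s2 s1^-1 s1^-1 s2^-1 s1]
Reduced word: s1^-1 s2 s1^-1 s1^-1 s2^-1 s1

Answer: no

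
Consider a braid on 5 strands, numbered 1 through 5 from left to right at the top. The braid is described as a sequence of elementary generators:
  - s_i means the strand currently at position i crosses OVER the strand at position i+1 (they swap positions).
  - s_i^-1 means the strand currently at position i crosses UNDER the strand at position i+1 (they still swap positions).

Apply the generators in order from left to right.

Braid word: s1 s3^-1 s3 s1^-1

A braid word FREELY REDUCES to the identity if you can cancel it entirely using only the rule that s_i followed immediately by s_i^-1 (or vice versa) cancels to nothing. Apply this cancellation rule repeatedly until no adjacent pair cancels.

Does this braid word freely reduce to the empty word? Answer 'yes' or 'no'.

Gen 1 (s1): push. Stack: [s1]
Gen 2 (s3^-1): push. Stack: [s1 s3^-1]
Gen 3 (s3): cancels prior s3^-1. Stack: [s1]
Gen 4 (s1^-1): cancels prior s1. Stack: []
Reduced word: (empty)

Answer: yes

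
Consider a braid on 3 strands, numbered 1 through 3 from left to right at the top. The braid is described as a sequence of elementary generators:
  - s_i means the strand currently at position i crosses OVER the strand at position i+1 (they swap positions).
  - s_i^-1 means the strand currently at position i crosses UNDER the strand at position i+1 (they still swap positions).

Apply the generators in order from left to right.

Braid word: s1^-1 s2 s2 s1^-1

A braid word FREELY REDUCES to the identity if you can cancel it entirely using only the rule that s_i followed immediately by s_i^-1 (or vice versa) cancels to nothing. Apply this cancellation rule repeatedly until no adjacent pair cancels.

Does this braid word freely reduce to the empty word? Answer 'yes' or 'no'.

Answer: no

Derivation:
Gen 1 (s1^-1): push. Stack: [s1^-1]
Gen 2 (s2): push. Stack: [s1^-1 s2]
Gen 3 (s2): push. Stack: [s1^-1 s2 s2]
Gen 4 (s1^-1): push. Stack: [s1^-1 s2 s2 s1^-1]
Reduced word: s1^-1 s2 s2 s1^-1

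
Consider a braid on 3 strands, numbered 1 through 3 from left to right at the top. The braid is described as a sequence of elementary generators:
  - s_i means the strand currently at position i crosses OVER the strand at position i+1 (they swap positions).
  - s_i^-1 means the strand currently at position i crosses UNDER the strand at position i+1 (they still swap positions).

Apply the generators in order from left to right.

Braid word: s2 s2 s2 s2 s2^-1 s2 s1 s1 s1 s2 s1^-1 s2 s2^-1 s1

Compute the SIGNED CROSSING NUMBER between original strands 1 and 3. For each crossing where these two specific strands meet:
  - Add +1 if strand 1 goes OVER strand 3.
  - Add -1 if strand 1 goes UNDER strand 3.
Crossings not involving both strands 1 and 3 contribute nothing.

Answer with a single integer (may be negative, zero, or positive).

Answer: 1

Derivation:
Gen 1: crossing 2x3. Both 1&3? no. Sum: 0
Gen 2: crossing 3x2. Both 1&3? no. Sum: 0
Gen 3: crossing 2x3. Both 1&3? no. Sum: 0
Gen 4: crossing 3x2. Both 1&3? no. Sum: 0
Gen 5: crossing 2x3. Both 1&3? no. Sum: 0
Gen 6: crossing 3x2. Both 1&3? no. Sum: 0
Gen 7: crossing 1x2. Both 1&3? no. Sum: 0
Gen 8: crossing 2x1. Both 1&3? no. Sum: 0
Gen 9: crossing 1x2. Both 1&3? no. Sum: 0
Gen 10: 1 over 3. Both 1&3? yes. Contrib: +1. Sum: 1
Gen 11: crossing 2x3. Both 1&3? no. Sum: 1
Gen 12: crossing 2x1. Both 1&3? no. Sum: 1
Gen 13: crossing 1x2. Both 1&3? no. Sum: 1
Gen 14: crossing 3x2. Both 1&3? no. Sum: 1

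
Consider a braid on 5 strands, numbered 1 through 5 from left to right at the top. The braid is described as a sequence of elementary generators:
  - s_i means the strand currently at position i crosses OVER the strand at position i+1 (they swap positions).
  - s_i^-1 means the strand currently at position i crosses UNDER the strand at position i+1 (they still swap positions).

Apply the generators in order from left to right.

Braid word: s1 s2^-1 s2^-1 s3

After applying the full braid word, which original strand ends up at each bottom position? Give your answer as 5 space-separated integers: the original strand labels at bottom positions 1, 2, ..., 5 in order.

Gen 1 (s1): strand 1 crosses over strand 2. Perm now: [2 1 3 4 5]
Gen 2 (s2^-1): strand 1 crosses under strand 3. Perm now: [2 3 1 4 5]
Gen 3 (s2^-1): strand 3 crosses under strand 1. Perm now: [2 1 3 4 5]
Gen 4 (s3): strand 3 crosses over strand 4. Perm now: [2 1 4 3 5]

Answer: 2 1 4 3 5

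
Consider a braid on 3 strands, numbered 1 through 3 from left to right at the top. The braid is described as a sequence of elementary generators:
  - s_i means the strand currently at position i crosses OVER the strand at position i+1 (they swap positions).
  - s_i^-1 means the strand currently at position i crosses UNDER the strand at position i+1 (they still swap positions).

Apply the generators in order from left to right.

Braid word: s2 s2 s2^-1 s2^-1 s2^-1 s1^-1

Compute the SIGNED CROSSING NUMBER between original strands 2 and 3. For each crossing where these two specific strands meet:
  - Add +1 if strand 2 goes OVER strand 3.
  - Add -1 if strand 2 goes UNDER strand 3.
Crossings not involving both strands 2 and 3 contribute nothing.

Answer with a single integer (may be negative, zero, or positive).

Gen 1: 2 over 3. Both 2&3? yes. Contrib: +1. Sum: 1
Gen 2: 3 over 2. Both 2&3? yes. Contrib: -1. Sum: 0
Gen 3: 2 under 3. Both 2&3? yes. Contrib: -1. Sum: -1
Gen 4: 3 under 2. Both 2&3? yes. Contrib: +1. Sum: 0
Gen 5: 2 under 3. Both 2&3? yes. Contrib: -1. Sum: -1
Gen 6: crossing 1x3. Both 2&3? no. Sum: -1

Answer: -1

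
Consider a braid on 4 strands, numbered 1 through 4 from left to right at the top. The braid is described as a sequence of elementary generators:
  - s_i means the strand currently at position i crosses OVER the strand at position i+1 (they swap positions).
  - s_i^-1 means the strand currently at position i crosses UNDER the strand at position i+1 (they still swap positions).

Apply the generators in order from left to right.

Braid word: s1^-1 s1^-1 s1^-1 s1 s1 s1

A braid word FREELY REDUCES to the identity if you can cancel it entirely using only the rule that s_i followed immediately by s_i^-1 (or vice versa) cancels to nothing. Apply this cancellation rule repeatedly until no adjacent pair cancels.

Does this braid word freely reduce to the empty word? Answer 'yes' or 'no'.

Gen 1 (s1^-1): push. Stack: [s1^-1]
Gen 2 (s1^-1): push. Stack: [s1^-1 s1^-1]
Gen 3 (s1^-1): push. Stack: [s1^-1 s1^-1 s1^-1]
Gen 4 (s1): cancels prior s1^-1. Stack: [s1^-1 s1^-1]
Gen 5 (s1): cancels prior s1^-1. Stack: [s1^-1]
Gen 6 (s1): cancels prior s1^-1. Stack: []
Reduced word: (empty)

Answer: yes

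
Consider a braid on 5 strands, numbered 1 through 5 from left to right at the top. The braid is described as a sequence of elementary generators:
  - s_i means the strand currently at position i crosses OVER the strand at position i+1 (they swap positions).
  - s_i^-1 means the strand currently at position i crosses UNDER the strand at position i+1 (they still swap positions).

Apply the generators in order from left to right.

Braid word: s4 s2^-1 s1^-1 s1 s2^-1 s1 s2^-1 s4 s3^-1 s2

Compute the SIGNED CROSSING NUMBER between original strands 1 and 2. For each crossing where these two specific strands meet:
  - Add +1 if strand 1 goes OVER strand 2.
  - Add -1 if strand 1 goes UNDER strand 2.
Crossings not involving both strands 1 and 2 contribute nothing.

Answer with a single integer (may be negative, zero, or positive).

Answer: 1

Derivation:
Gen 1: crossing 4x5. Both 1&2? no. Sum: 0
Gen 2: crossing 2x3. Both 1&2? no. Sum: 0
Gen 3: crossing 1x3. Both 1&2? no. Sum: 0
Gen 4: crossing 3x1. Both 1&2? no. Sum: 0
Gen 5: crossing 3x2. Both 1&2? no. Sum: 0
Gen 6: 1 over 2. Both 1&2? yes. Contrib: +1. Sum: 1
Gen 7: crossing 1x3. Both 1&2? no. Sum: 1
Gen 8: crossing 5x4. Both 1&2? no. Sum: 1
Gen 9: crossing 1x4. Both 1&2? no. Sum: 1
Gen 10: crossing 3x4. Both 1&2? no. Sum: 1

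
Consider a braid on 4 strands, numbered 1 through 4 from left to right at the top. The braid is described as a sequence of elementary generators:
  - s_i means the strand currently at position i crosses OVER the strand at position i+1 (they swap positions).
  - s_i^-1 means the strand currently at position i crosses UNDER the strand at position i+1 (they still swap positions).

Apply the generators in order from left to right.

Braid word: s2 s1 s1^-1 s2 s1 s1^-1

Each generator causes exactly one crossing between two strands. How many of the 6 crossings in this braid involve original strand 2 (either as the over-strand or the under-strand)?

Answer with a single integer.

Answer: 4

Derivation:
Gen 1: crossing 2x3. Involves strand 2? yes. Count so far: 1
Gen 2: crossing 1x3. Involves strand 2? no. Count so far: 1
Gen 3: crossing 3x1. Involves strand 2? no. Count so far: 1
Gen 4: crossing 3x2. Involves strand 2? yes. Count so far: 2
Gen 5: crossing 1x2. Involves strand 2? yes. Count so far: 3
Gen 6: crossing 2x1. Involves strand 2? yes. Count so far: 4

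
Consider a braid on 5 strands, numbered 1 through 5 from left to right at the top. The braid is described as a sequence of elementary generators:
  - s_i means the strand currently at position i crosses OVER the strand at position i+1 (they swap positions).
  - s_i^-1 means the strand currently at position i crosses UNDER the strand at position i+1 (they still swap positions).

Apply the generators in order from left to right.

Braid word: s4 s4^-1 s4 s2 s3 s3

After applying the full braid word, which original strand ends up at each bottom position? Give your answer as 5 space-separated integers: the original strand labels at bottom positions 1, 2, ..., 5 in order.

Answer: 1 3 2 5 4

Derivation:
Gen 1 (s4): strand 4 crosses over strand 5. Perm now: [1 2 3 5 4]
Gen 2 (s4^-1): strand 5 crosses under strand 4. Perm now: [1 2 3 4 5]
Gen 3 (s4): strand 4 crosses over strand 5. Perm now: [1 2 3 5 4]
Gen 4 (s2): strand 2 crosses over strand 3. Perm now: [1 3 2 5 4]
Gen 5 (s3): strand 2 crosses over strand 5. Perm now: [1 3 5 2 4]
Gen 6 (s3): strand 5 crosses over strand 2. Perm now: [1 3 2 5 4]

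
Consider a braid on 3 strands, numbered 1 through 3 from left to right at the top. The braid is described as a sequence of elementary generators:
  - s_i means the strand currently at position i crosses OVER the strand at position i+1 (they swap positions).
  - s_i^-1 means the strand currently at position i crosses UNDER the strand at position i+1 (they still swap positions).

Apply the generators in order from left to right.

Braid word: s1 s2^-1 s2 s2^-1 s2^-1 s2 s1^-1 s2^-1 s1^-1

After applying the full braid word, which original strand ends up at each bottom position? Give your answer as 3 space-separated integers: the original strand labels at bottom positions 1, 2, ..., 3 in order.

Answer: 1 3 2

Derivation:
Gen 1 (s1): strand 1 crosses over strand 2. Perm now: [2 1 3]
Gen 2 (s2^-1): strand 1 crosses under strand 3. Perm now: [2 3 1]
Gen 3 (s2): strand 3 crosses over strand 1. Perm now: [2 1 3]
Gen 4 (s2^-1): strand 1 crosses under strand 3. Perm now: [2 3 1]
Gen 5 (s2^-1): strand 3 crosses under strand 1. Perm now: [2 1 3]
Gen 6 (s2): strand 1 crosses over strand 3. Perm now: [2 3 1]
Gen 7 (s1^-1): strand 2 crosses under strand 3. Perm now: [3 2 1]
Gen 8 (s2^-1): strand 2 crosses under strand 1. Perm now: [3 1 2]
Gen 9 (s1^-1): strand 3 crosses under strand 1. Perm now: [1 3 2]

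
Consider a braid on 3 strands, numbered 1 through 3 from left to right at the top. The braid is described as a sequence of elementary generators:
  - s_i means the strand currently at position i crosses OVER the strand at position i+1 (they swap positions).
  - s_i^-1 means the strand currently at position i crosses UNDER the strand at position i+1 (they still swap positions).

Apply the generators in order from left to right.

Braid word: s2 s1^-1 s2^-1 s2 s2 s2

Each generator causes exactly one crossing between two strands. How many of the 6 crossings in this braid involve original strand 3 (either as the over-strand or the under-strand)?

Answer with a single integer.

Gen 1: crossing 2x3. Involves strand 3? yes. Count so far: 1
Gen 2: crossing 1x3. Involves strand 3? yes. Count so far: 2
Gen 3: crossing 1x2. Involves strand 3? no. Count so far: 2
Gen 4: crossing 2x1. Involves strand 3? no. Count so far: 2
Gen 5: crossing 1x2. Involves strand 3? no. Count so far: 2
Gen 6: crossing 2x1. Involves strand 3? no. Count so far: 2

Answer: 2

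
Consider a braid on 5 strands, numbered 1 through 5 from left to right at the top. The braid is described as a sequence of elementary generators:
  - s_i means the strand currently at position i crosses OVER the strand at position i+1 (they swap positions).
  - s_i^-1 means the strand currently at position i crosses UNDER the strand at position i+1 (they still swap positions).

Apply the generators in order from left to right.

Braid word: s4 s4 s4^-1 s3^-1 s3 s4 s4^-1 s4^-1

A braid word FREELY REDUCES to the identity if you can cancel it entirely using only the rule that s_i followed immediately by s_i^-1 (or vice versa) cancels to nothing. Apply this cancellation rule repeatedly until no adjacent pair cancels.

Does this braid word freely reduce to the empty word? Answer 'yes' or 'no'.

Gen 1 (s4): push. Stack: [s4]
Gen 2 (s4): push. Stack: [s4 s4]
Gen 3 (s4^-1): cancels prior s4. Stack: [s4]
Gen 4 (s3^-1): push. Stack: [s4 s3^-1]
Gen 5 (s3): cancels prior s3^-1. Stack: [s4]
Gen 6 (s4): push. Stack: [s4 s4]
Gen 7 (s4^-1): cancels prior s4. Stack: [s4]
Gen 8 (s4^-1): cancels prior s4. Stack: []
Reduced word: (empty)

Answer: yes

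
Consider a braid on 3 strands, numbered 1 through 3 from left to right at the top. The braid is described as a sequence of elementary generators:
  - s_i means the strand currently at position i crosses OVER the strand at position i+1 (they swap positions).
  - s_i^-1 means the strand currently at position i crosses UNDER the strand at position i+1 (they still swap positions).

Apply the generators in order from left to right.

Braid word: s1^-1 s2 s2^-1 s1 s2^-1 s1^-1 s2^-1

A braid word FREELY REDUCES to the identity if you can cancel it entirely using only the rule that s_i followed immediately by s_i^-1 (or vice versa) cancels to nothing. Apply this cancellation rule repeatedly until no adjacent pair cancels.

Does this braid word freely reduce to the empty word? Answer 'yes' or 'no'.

Gen 1 (s1^-1): push. Stack: [s1^-1]
Gen 2 (s2): push. Stack: [s1^-1 s2]
Gen 3 (s2^-1): cancels prior s2. Stack: [s1^-1]
Gen 4 (s1): cancels prior s1^-1. Stack: []
Gen 5 (s2^-1): push. Stack: [s2^-1]
Gen 6 (s1^-1): push. Stack: [s2^-1 s1^-1]
Gen 7 (s2^-1): push. Stack: [s2^-1 s1^-1 s2^-1]
Reduced word: s2^-1 s1^-1 s2^-1

Answer: no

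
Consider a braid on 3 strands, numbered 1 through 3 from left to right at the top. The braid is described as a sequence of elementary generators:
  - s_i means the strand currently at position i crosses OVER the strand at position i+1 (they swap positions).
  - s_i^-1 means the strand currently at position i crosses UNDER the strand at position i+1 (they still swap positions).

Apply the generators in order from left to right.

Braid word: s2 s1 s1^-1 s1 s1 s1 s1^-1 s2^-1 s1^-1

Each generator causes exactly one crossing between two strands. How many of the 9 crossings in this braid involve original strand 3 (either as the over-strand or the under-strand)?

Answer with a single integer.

Answer: 8

Derivation:
Gen 1: crossing 2x3. Involves strand 3? yes. Count so far: 1
Gen 2: crossing 1x3. Involves strand 3? yes. Count so far: 2
Gen 3: crossing 3x1. Involves strand 3? yes. Count so far: 3
Gen 4: crossing 1x3. Involves strand 3? yes. Count so far: 4
Gen 5: crossing 3x1. Involves strand 3? yes. Count so far: 5
Gen 6: crossing 1x3. Involves strand 3? yes. Count so far: 6
Gen 7: crossing 3x1. Involves strand 3? yes. Count so far: 7
Gen 8: crossing 3x2. Involves strand 3? yes. Count so far: 8
Gen 9: crossing 1x2. Involves strand 3? no. Count so far: 8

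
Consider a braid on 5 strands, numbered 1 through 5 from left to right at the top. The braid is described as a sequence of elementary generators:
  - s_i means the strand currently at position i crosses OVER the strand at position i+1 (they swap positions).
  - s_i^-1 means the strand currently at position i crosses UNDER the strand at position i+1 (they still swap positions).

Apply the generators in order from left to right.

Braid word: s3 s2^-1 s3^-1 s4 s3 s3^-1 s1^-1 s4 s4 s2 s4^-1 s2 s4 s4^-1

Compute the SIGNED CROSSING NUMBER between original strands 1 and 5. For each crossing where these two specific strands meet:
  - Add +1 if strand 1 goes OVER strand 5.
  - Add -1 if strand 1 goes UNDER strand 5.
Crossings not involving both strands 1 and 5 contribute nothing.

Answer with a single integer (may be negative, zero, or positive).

Gen 1: crossing 3x4. Both 1&5? no. Sum: 0
Gen 2: crossing 2x4. Both 1&5? no. Sum: 0
Gen 3: crossing 2x3. Both 1&5? no. Sum: 0
Gen 4: crossing 2x5. Both 1&5? no. Sum: 0
Gen 5: crossing 3x5. Both 1&5? no. Sum: 0
Gen 6: crossing 5x3. Both 1&5? no. Sum: 0
Gen 7: crossing 1x4. Both 1&5? no. Sum: 0
Gen 8: crossing 5x2. Both 1&5? no. Sum: 0
Gen 9: crossing 2x5. Both 1&5? no. Sum: 0
Gen 10: crossing 1x3. Both 1&5? no. Sum: 0
Gen 11: crossing 5x2. Both 1&5? no. Sum: 0
Gen 12: crossing 3x1. Both 1&5? no. Sum: 0
Gen 13: crossing 2x5. Both 1&5? no. Sum: 0
Gen 14: crossing 5x2. Both 1&5? no. Sum: 0

Answer: 0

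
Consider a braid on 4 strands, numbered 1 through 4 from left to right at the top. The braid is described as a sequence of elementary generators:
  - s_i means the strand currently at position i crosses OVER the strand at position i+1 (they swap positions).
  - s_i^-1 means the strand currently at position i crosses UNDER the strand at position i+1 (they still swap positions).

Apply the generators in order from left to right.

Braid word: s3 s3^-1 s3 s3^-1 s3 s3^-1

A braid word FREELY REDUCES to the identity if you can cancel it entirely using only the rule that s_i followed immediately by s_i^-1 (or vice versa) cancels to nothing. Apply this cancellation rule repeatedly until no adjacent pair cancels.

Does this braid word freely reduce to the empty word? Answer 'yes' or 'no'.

Gen 1 (s3): push. Stack: [s3]
Gen 2 (s3^-1): cancels prior s3. Stack: []
Gen 3 (s3): push. Stack: [s3]
Gen 4 (s3^-1): cancels prior s3. Stack: []
Gen 5 (s3): push. Stack: [s3]
Gen 6 (s3^-1): cancels prior s3. Stack: []
Reduced word: (empty)

Answer: yes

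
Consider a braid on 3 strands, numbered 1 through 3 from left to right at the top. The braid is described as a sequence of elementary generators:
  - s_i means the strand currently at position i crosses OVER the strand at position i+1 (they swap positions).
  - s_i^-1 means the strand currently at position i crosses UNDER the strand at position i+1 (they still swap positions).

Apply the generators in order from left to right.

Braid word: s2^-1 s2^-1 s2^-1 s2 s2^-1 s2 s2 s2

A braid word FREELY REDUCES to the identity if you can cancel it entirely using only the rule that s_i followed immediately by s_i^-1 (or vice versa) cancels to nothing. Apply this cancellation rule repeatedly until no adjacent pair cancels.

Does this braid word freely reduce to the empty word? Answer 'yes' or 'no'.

Answer: yes

Derivation:
Gen 1 (s2^-1): push. Stack: [s2^-1]
Gen 2 (s2^-1): push. Stack: [s2^-1 s2^-1]
Gen 3 (s2^-1): push. Stack: [s2^-1 s2^-1 s2^-1]
Gen 4 (s2): cancels prior s2^-1. Stack: [s2^-1 s2^-1]
Gen 5 (s2^-1): push. Stack: [s2^-1 s2^-1 s2^-1]
Gen 6 (s2): cancels prior s2^-1. Stack: [s2^-1 s2^-1]
Gen 7 (s2): cancels prior s2^-1. Stack: [s2^-1]
Gen 8 (s2): cancels prior s2^-1. Stack: []
Reduced word: (empty)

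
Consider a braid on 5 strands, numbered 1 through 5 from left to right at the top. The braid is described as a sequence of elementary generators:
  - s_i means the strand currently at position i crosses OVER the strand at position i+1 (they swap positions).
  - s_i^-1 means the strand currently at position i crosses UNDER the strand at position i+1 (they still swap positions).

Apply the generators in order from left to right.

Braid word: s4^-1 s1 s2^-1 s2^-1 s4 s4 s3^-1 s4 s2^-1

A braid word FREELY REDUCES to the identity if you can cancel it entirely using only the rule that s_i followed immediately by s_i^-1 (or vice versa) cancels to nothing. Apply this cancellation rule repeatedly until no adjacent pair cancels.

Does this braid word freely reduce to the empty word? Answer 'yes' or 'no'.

Gen 1 (s4^-1): push. Stack: [s4^-1]
Gen 2 (s1): push. Stack: [s4^-1 s1]
Gen 3 (s2^-1): push. Stack: [s4^-1 s1 s2^-1]
Gen 4 (s2^-1): push. Stack: [s4^-1 s1 s2^-1 s2^-1]
Gen 5 (s4): push. Stack: [s4^-1 s1 s2^-1 s2^-1 s4]
Gen 6 (s4): push. Stack: [s4^-1 s1 s2^-1 s2^-1 s4 s4]
Gen 7 (s3^-1): push. Stack: [s4^-1 s1 s2^-1 s2^-1 s4 s4 s3^-1]
Gen 8 (s4): push. Stack: [s4^-1 s1 s2^-1 s2^-1 s4 s4 s3^-1 s4]
Gen 9 (s2^-1): push. Stack: [s4^-1 s1 s2^-1 s2^-1 s4 s4 s3^-1 s4 s2^-1]
Reduced word: s4^-1 s1 s2^-1 s2^-1 s4 s4 s3^-1 s4 s2^-1

Answer: no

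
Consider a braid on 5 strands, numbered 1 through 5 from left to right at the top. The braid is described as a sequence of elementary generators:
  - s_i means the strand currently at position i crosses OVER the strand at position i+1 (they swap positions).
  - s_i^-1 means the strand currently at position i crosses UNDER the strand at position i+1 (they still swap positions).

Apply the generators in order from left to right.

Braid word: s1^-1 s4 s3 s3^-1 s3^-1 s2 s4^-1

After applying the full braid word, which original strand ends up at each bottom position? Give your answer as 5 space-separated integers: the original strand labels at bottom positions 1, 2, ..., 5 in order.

Answer: 2 5 1 4 3

Derivation:
Gen 1 (s1^-1): strand 1 crosses under strand 2. Perm now: [2 1 3 4 5]
Gen 2 (s4): strand 4 crosses over strand 5. Perm now: [2 1 3 5 4]
Gen 3 (s3): strand 3 crosses over strand 5. Perm now: [2 1 5 3 4]
Gen 4 (s3^-1): strand 5 crosses under strand 3. Perm now: [2 1 3 5 4]
Gen 5 (s3^-1): strand 3 crosses under strand 5. Perm now: [2 1 5 3 4]
Gen 6 (s2): strand 1 crosses over strand 5. Perm now: [2 5 1 3 4]
Gen 7 (s4^-1): strand 3 crosses under strand 4. Perm now: [2 5 1 4 3]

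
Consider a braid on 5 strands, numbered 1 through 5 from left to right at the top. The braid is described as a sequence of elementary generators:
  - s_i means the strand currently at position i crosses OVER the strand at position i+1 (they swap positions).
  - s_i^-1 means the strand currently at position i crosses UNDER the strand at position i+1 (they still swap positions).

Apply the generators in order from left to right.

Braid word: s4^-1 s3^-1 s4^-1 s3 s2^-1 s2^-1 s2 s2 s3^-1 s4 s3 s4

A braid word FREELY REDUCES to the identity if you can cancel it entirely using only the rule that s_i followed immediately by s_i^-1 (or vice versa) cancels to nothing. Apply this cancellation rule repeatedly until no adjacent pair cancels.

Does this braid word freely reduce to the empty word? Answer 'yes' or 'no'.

Gen 1 (s4^-1): push. Stack: [s4^-1]
Gen 2 (s3^-1): push. Stack: [s4^-1 s3^-1]
Gen 3 (s4^-1): push. Stack: [s4^-1 s3^-1 s4^-1]
Gen 4 (s3): push. Stack: [s4^-1 s3^-1 s4^-1 s3]
Gen 5 (s2^-1): push. Stack: [s4^-1 s3^-1 s4^-1 s3 s2^-1]
Gen 6 (s2^-1): push. Stack: [s4^-1 s3^-1 s4^-1 s3 s2^-1 s2^-1]
Gen 7 (s2): cancels prior s2^-1. Stack: [s4^-1 s3^-1 s4^-1 s3 s2^-1]
Gen 8 (s2): cancels prior s2^-1. Stack: [s4^-1 s3^-1 s4^-1 s3]
Gen 9 (s3^-1): cancels prior s3. Stack: [s4^-1 s3^-1 s4^-1]
Gen 10 (s4): cancels prior s4^-1. Stack: [s4^-1 s3^-1]
Gen 11 (s3): cancels prior s3^-1. Stack: [s4^-1]
Gen 12 (s4): cancels prior s4^-1. Stack: []
Reduced word: (empty)

Answer: yes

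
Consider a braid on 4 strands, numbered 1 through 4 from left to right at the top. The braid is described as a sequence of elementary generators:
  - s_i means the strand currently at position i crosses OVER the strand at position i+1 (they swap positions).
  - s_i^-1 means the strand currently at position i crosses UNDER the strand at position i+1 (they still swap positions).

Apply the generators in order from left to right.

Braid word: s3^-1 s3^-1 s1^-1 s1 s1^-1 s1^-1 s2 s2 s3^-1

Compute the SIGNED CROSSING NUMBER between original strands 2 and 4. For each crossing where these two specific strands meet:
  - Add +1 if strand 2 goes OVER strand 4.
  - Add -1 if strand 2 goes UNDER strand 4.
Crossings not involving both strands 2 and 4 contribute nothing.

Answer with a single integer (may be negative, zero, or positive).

Gen 1: crossing 3x4. Both 2&4? no. Sum: 0
Gen 2: crossing 4x3. Both 2&4? no. Sum: 0
Gen 3: crossing 1x2. Both 2&4? no. Sum: 0
Gen 4: crossing 2x1. Both 2&4? no. Sum: 0
Gen 5: crossing 1x2. Both 2&4? no. Sum: 0
Gen 6: crossing 2x1. Both 2&4? no. Sum: 0
Gen 7: crossing 2x3. Both 2&4? no. Sum: 0
Gen 8: crossing 3x2. Both 2&4? no. Sum: 0
Gen 9: crossing 3x4. Both 2&4? no. Sum: 0

Answer: 0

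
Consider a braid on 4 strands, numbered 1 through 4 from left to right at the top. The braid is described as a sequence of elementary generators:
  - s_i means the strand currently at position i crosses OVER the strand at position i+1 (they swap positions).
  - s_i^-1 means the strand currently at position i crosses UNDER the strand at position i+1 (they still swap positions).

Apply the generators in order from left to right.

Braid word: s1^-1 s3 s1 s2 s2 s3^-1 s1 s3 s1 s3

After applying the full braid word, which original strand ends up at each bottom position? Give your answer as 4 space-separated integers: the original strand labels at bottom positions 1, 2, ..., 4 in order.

Gen 1 (s1^-1): strand 1 crosses under strand 2. Perm now: [2 1 3 4]
Gen 2 (s3): strand 3 crosses over strand 4. Perm now: [2 1 4 3]
Gen 3 (s1): strand 2 crosses over strand 1. Perm now: [1 2 4 3]
Gen 4 (s2): strand 2 crosses over strand 4. Perm now: [1 4 2 3]
Gen 5 (s2): strand 4 crosses over strand 2. Perm now: [1 2 4 3]
Gen 6 (s3^-1): strand 4 crosses under strand 3. Perm now: [1 2 3 4]
Gen 7 (s1): strand 1 crosses over strand 2. Perm now: [2 1 3 4]
Gen 8 (s3): strand 3 crosses over strand 4. Perm now: [2 1 4 3]
Gen 9 (s1): strand 2 crosses over strand 1. Perm now: [1 2 4 3]
Gen 10 (s3): strand 4 crosses over strand 3. Perm now: [1 2 3 4]

Answer: 1 2 3 4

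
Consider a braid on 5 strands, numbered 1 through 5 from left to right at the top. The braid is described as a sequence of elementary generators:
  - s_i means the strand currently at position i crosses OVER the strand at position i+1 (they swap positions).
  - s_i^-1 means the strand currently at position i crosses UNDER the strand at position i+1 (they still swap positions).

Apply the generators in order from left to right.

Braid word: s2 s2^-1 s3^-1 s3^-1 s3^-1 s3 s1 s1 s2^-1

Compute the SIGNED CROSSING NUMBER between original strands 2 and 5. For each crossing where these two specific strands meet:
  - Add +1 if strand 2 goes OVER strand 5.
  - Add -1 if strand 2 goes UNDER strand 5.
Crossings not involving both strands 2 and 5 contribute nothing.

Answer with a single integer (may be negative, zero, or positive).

Gen 1: crossing 2x3. Both 2&5? no. Sum: 0
Gen 2: crossing 3x2. Both 2&5? no. Sum: 0
Gen 3: crossing 3x4. Both 2&5? no. Sum: 0
Gen 4: crossing 4x3. Both 2&5? no. Sum: 0
Gen 5: crossing 3x4. Both 2&5? no. Sum: 0
Gen 6: crossing 4x3. Both 2&5? no. Sum: 0
Gen 7: crossing 1x2. Both 2&5? no. Sum: 0
Gen 8: crossing 2x1. Both 2&5? no. Sum: 0
Gen 9: crossing 2x3. Both 2&5? no. Sum: 0

Answer: 0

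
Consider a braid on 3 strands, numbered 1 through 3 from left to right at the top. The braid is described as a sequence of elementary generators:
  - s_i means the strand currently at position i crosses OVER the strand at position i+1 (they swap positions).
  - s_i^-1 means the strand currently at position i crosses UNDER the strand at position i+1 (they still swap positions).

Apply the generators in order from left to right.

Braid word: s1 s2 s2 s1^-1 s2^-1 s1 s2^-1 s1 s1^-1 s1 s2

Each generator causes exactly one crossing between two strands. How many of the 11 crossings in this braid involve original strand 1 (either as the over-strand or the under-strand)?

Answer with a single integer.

Gen 1: crossing 1x2. Involves strand 1? yes. Count so far: 1
Gen 2: crossing 1x3. Involves strand 1? yes. Count so far: 2
Gen 3: crossing 3x1. Involves strand 1? yes. Count so far: 3
Gen 4: crossing 2x1. Involves strand 1? yes. Count so far: 4
Gen 5: crossing 2x3. Involves strand 1? no. Count so far: 4
Gen 6: crossing 1x3. Involves strand 1? yes. Count so far: 5
Gen 7: crossing 1x2. Involves strand 1? yes. Count so far: 6
Gen 8: crossing 3x2. Involves strand 1? no. Count so far: 6
Gen 9: crossing 2x3. Involves strand 1? no. Count so far: 6
Gen 10: crossing 3x2. Involves strand 1? no. Count so far: 6
Gen 11: crossing 3x1. Involves strand 1? yes. Count so far: 7

Answer: 7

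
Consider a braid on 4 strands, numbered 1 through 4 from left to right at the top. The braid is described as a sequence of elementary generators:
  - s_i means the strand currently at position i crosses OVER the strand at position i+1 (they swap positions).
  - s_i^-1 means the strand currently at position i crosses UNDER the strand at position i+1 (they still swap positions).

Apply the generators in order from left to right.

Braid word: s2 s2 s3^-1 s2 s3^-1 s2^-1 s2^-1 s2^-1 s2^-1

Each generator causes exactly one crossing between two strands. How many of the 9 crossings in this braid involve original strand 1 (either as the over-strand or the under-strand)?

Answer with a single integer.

Answer: 0

Derivation:
Gen 1: crossing 2x3. Involves strand 1? no. Count so far: 0
Gen 2: crossing 3x2. Involves strand 1? no. Count so far: 0
Gen 3: crossing 3x4. Involves strand 1? no. Count so far: 0
Gen 4: crossing 2x4. Involves strand 1? no. Count so far: 0
Gen 5: crossing 2x3. Involves strand 1? no. Count so far: 0
Gen 6: crossing 4x3. Involves strand 1? no. Count so far: 0
Gen 7: crossing 3x4. Involves strand 1? no. Count so far: 0
Gen 8: crossing 4x3. Involves strand 1? no. Count so far: 0
Gen 9: crossing 3x4. Involves strand 1? no. Count so far: 0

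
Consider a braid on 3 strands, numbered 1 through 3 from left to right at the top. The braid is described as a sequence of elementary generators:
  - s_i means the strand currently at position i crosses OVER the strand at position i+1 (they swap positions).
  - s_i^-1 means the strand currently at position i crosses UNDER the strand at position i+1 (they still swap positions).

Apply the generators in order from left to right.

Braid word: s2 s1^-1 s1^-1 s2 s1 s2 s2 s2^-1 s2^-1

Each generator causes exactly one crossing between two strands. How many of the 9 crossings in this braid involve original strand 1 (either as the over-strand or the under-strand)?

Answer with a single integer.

Gen 1: crossing 2x3. Involves strand 1? no. Count so far: 0
Gen 2: crossing 1x3. Involves strand 1? yes. Count so far: 1
Gen 3: crossing 3x1. Involves strand 1? yes. Count so far: 2
Gen 4: crossing 3x2. Involves strand 1? no. Count so far: 2
Gen 5: crossing 1x2. Involves strand 1? yes. Count so far: 3
Gen 6: crossing 1x3. Involves strand 1? yes. Count so far: 4
Gen 7: crossing 3x1. Involves strand 1? yes. Count so far: 5
Gen 8: crossing 1x3. Involves strand 1? yes. Count so far: 6
Gen 9: crossing 3x1. Involves strand 1? yes. Count so far: 7

Answer: 7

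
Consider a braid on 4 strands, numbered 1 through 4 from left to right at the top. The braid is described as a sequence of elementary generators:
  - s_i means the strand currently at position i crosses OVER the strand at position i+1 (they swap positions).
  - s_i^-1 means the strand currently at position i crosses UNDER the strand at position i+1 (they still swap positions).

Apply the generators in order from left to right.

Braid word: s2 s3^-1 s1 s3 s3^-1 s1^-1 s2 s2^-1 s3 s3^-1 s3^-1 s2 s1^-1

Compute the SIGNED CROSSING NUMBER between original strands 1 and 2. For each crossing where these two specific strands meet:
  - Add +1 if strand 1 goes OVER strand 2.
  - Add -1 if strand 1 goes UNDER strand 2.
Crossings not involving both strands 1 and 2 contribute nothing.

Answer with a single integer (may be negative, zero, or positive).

Answer: -1

Derivation:
Gen 1: crossing 2x3. Both 1&2? no. Sum: 0
Gen 2: crossing 2x4. Both 1&2? no. Sum: 0
Gen 3: crossing 1x3. Both 1&2? no. Sum: 0
Gen 4: crossing 4x2. Both 1&2? no. Sum: 0
Gen 5: crossing 2x4. Both 1&2? no. Sum: 0
Gen 6: crossing 3x1. Both 1&2? no. Sum: 0
Gen 7: crossing 3x4. Both 1&2? no. Sum: 0
Gen 8: crossing 4x3. Both 1&2? no. Sum: 0
Gen 9: crossing 4x2. Both 1&2? no. Sum: 0
Gen 10: crossing 2x4. Both 1&2? no. Sum: 0
Gen 11: crossing 4x2. Both 1&2? no. Sum: 0
Gen 12: crossing 3x2. Both 1&2? no. Sum: 0
Gen 13: 1 under 2. Both 1&2? yes. Contrib: -1. Sum: -1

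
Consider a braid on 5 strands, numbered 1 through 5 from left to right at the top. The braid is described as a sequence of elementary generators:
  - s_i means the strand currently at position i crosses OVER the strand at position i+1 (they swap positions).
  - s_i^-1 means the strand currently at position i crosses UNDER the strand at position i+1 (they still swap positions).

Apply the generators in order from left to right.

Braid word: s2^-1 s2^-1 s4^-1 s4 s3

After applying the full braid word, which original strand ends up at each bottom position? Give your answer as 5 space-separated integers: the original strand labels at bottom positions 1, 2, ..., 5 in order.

Answer: 1 2 4 3 5

Derivation:
Gen 1 (s2^-1): strand 2 crosses under strand 3. Perm now: [1 3 2 4 5]
Gen 2 (s2^-1): strand 3 crosses under strand 2. Perm now: [1 2 3 4 5]
Gen 3 (s4^-1): strand 4 crosses under strand 5. Perm now: [1 2 3 5 4]
Gen 4 (s4): strand 5 crosses over strand 4. Perm now: [1 2 3 4 5]
Gen 5 (s3): strand 3 crosses over strand 4. Perm now: [1 2 4 3 5]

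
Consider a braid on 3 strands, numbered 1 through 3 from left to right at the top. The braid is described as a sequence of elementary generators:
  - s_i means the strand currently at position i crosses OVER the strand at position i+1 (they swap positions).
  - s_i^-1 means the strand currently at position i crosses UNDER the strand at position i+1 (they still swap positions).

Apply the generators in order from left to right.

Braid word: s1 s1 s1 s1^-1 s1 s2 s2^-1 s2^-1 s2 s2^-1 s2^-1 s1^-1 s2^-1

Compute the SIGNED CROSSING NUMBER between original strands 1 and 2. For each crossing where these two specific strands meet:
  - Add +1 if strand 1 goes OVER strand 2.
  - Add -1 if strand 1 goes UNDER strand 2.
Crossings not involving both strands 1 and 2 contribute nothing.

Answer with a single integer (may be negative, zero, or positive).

Gen 1: 1 over 2. Both 1&2? yes. Contrib: +1. Sum: 1
Gen 2: 2 over 1. Both 1&2? yes. Contrib: -1. Sum: 0
Gen 3: 1 over 2. Both 1&2? yes. Contrib: +1. Sum: 1
Gen 4: 2 under 1. Both 1&2? yes. Contrib: +1. Sum: 2
Gen 5: 1 over 2. Both 1&2? yes. Contrib: +1. Sum: 3
Gen 6: crossing 1x3. Both 1&2? no. Sum: 3
Gen 7: crossing 3x1. Both 1&2? no. Sum: 3
Gen 8: crossing 1x3. Both 1&2? no. Sum: 3
Gen 9: crossing 3x1. Both 1&2? no. Sum: 3
Gen 10: crossing 1x3. Both 1&2? no. Sum: 3
Gen 11: crossing 3x1. Both 1&2? no. Sum: 3
Gen 12: 2 under 1. Both 1&2? yes. Contrib: +1. Sum: 4
Gen 13: crossing 2x3. Both 1&2? no. Sum: 4

Answer: 4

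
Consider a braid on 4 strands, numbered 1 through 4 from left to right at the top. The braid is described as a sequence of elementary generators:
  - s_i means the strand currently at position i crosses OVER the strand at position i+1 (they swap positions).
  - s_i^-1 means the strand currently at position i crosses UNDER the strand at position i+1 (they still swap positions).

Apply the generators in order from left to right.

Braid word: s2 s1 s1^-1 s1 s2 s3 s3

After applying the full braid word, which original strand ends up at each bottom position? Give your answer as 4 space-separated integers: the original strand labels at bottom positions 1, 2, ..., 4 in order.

Answer: 3 2 1 4

Derivation:
Gen 1 (s2): strand 2 crosses over strand 3. Perm now: [1 3 2 4]
Gen 2 (s1): strand 1 crosses over strand 3. Perm now: [3 1 2 4]
Gen 3 (s1^-1): strand 3 crosses under strand 1. Perm now: [1 3 2 4]
Gen 4 (s1): strand 1 crosses over strand 3. Perm now: [3 1 2 4]
Gen 5 (s2): strand 1 crosses over strand 2. Perm now: [3 2 1 4]
Gen 6 (s3): strand 1 crosses over strand 4. Perm now: [3 2 4 1]
Gen 7 (s3): strand 4 crosses over strand 1. Perm now: [3 2 1 4]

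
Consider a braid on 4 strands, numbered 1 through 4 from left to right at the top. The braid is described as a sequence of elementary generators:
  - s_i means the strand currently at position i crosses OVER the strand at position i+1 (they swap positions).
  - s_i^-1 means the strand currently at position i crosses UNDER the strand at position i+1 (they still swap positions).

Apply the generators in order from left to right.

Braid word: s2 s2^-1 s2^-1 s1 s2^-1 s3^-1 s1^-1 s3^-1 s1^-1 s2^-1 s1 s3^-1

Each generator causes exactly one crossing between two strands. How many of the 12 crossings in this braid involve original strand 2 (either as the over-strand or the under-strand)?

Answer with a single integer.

Answer: 8

Derivation:
Gen 1: crossing 2x3. Involves strand 2? yes. Count so far: 1
Gen 2: crossing 3x2. Involves strand 2? yes. Count so far: 2
Gen 3: crossing 2x3. Involves strand 2? yes. Count so far: 3
Gen 4: crossing 1x3. Involves strand 2? no. Count so far: 3
Gen 5: crossing 1x2. Involves strand 2? yes. Count so far: 4
Gen 6: crossing 1x4. Involves strand 2? no. Count so far: 4
Gen 7: crossing 3x2. Involves strand 2? yes. Count so far: 5
Gen 8: crossing 4x1. Involves strand 2? no. Count so far: 5
Gen 9: crossing 2x3. Involves strand 2? yes. Count so far: 6
Gen 10: crossing 2x1. Involves strand 2? yes. Count so far: 7
Gen 11: crossing 3x1. Involves strand 2? no. Count so far: 7
Gen 12: crossing 2x4. Involves strand 2? yes. Count so far: 8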